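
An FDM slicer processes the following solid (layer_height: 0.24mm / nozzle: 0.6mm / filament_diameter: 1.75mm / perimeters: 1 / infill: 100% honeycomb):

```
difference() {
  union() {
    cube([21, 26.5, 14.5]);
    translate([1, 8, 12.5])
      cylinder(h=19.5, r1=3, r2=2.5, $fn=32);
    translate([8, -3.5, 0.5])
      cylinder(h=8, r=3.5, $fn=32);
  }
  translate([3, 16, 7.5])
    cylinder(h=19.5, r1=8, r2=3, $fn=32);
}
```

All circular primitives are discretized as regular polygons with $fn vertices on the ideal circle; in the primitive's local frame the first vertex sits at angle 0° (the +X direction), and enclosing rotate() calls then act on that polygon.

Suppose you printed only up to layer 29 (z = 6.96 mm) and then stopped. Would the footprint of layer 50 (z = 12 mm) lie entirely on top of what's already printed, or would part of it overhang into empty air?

Compare the two slices. At z = 6.96: the cube (footprint 21×26.5) is included at this height (area 556.50 mm²); the cone at (1, 8) is absent (z outside [12.5, 32]); the cylinder at (8, -3.5): section is a regular 32-gon, circumradius r=3.5 (area = (32/2)·3.500²·sin(360°/32) = 38.24 mm²); Combining (union): the 2 present regions are separate (no shared area or edge), so areas and boundary lengths simply add and each stays a separate island — area = 594.74 mm²; the cone at (3, 16) does not reach this height (z outside [7.5, 27]); Subtracting the remaining from the first: none of the subtracted shapes is present at this height, so that combined region is unchanged — area = 594.74 mm². At z = 12: the cube is present — its section is the full 21×26.5 rectangle (area 556.50 mm²); the cone at (1, 8) is not intersected at this z (z outside [12.5, 32]); the cylinder at (8, -3.5) does not reach this height (z outside [0.5, 8.5]); Taking the union: only the 21×26.5 cube is present, so the union is just that shape — area = 556.50 mm²; the cone at (3, 16) contributes a regular 32-gon of circumradius 6.846 (interpolated between r1=8 and r2=3 at t=0.231) (area = (32/2)·6.846²·sin(360°/32) = 146.30 mm²); Taking the first minus the rest: starting from the result so far (556.50 mm²), the cone at (3, 16) partially overlaps it — only the 112.74 mm² overlap (of its 146.30 mm²) is removed, clipping the outline — area = 443.76 mm². Checking containment: the cross-section at z = 12 is a subset of the cross-section at z = 6.96.

entirely on top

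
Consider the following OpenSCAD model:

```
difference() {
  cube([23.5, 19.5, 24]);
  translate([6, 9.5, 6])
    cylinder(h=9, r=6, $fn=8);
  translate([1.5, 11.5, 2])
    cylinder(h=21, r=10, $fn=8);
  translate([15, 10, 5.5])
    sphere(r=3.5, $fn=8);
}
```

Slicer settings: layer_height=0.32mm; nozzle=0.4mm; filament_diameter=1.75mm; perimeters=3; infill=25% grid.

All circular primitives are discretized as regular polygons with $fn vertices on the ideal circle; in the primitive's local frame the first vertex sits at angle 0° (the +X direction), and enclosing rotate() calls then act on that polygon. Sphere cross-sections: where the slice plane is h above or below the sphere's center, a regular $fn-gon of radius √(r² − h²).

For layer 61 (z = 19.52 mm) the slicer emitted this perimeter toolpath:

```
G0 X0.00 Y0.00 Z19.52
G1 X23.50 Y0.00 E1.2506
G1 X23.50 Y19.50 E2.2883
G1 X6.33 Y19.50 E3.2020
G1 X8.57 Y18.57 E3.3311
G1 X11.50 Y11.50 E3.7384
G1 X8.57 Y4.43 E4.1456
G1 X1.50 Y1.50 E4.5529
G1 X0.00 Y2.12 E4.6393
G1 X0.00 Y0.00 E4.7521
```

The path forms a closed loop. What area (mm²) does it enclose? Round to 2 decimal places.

295.14 mm²

Apply the shoelace formula to the sequence of (X, Y) vertices; enclosed area = 295.14 mm².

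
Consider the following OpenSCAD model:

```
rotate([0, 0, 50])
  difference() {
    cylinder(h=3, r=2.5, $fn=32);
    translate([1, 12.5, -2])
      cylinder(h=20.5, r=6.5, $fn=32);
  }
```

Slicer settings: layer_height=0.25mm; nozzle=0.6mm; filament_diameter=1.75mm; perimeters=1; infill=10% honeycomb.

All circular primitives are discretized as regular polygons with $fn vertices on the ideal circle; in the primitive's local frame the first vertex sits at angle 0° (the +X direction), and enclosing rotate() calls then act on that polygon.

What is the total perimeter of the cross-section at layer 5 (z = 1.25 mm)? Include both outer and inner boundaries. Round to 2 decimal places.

At z = 1.25 mm: the r=2.5 cylinder gives a regular 32-gon of circumradius 2.5 (constant along its height) (perimeter = 2·32·2.500·sin(180°/32) = 15.68 mm); the r=6.5 cylinder at (1, 12.5) contributes a regular 32-gon of circumradius 6.5 (perimeter = 2·32·6.500·sin(180°/32) = 40.78 mm); Taking the first minus the rest: starting from the r=2.5 cylinder, the r=6.5 cylinder at (1, 12.5) misses the remaining region (no effect) — boundary = 15.68 mm; (whole slice rotated 50° about Z — lengths, areas and connectivity unchanged). Overall, the cross-section is a single solid region. Total boundary length (outer) = 15.68 mm.

15.68 mm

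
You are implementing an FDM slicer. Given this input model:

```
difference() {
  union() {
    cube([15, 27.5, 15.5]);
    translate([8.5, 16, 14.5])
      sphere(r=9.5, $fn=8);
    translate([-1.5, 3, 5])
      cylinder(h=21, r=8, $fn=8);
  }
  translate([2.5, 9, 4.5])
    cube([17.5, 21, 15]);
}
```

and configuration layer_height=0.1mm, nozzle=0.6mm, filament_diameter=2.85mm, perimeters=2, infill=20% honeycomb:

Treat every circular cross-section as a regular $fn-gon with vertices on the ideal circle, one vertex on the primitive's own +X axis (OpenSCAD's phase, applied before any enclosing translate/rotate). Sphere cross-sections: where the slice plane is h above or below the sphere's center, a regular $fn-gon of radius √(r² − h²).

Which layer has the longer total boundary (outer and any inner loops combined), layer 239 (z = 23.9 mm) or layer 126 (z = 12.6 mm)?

layer 126 (z = 12.6 mm)

Layer 239 (z = 23.9): the cube is absent (z outside [0, 15.5]); the r=9.5 sphere at (8.5, 16) contributes a regular 8-gon of circumradius √(9.5²−9.4²) = 1.375 (perimeter = 2·8·1.375·sin(180°/8) = 8.42 mm); the cylinder at (-1.5, 3): section is a regular 8-gon, circumradius r=8 (perimeter = 2·8·8.000·sin(180°/8) = 48.98 mm); Merging all regions: the 2 present regions are separate (no shared area or edge), so areas and boundary lengths simply add and each stays a separate island — boundary = 57.40 mm; the cube at (2.5, 9) is not intersected at this z (z outside [4.5, 19.5]); Taking the first minus the rest: none of the subtracted shapes is present at this height, so that combined region is unchanged — boundary = 57.40 mm. So its perimeter = 57.40 mm. Layer 126 (z = 12.6): the cube is present — its section is the full 15×27.5 rectangle (perimeter 85.00 mm); the r=9.5 sphere at (8.5, 16) slices to a regular 8-gon of circumradius 9.308 (√(r²−h²) with h=1.9 from center) (perimeter = 2·8·9.308·sin(180°/8) = 56.99 mm); the r=8 cylinder at (-1.5, 3) contributes a regular 8-gon of circumradius 8 (perimeter = 2·8·8.000·sin(180°/8) = 48.98 mm); Combining (union): the regions partially overlap (shared area 275.81 mm²), so the edge portions inside another operand are dropped and the merged outline is re-measured after clipping — boundary = 105.99 mm; the cube at (2.5, 9) is present — its section is the full 17.5×21 rectangle (perimeter 77.00 mm); Subtracting the remaining from the first: starting from that combined region, the 17.5×21 cube at (2.5, 9) partially overlaps it — only the 250.27 mm² overlap (of its 367.50 mm²) is removed, clipping the outline — boundary = 104.80 mm. So its perimeter = 104.80 mm. Layer 126 is larger (104.80 vs 57.40 mm).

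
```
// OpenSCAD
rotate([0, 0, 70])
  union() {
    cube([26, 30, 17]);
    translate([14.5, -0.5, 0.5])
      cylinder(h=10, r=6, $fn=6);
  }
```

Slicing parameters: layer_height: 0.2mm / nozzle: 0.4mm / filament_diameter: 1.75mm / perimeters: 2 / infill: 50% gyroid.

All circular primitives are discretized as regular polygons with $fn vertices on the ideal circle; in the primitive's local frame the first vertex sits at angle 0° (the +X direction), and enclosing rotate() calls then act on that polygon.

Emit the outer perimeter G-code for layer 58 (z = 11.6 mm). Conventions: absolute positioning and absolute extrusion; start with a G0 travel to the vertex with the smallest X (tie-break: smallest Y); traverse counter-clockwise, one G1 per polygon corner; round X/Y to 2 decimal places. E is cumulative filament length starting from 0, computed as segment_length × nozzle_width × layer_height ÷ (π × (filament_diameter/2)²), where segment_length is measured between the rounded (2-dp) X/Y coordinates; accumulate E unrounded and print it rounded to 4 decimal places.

G0 X-28.19 Y10.26 Z11.60
G1 X0.00 Y0.00 E0.9978
G1 X8.89 Y24.43 E1.8624
G1 X-19.30 Y34.69 E2.8602
G1 X-28.19 Y10.26 E3.7249

At z = 11.6 mm: the cube (footprint 26×30) is included at this height; the cylinder at (14.5, -0.5) is not intersected at this z (z outside [0.5, 10.5]); Combining (union): only the 26×30 cube is present, so the union is just that shape — 1 connected region; (whole slice rotated 70° about Z — lengths, areas and connectivity unchanged). The outline is a single polygon with 4 vertices. Extrusion per mm of travel: 0.4 × 0.2 / (π × 0.875²) = 0.033260. Accumulating E over each segment gives final E = 3.7249.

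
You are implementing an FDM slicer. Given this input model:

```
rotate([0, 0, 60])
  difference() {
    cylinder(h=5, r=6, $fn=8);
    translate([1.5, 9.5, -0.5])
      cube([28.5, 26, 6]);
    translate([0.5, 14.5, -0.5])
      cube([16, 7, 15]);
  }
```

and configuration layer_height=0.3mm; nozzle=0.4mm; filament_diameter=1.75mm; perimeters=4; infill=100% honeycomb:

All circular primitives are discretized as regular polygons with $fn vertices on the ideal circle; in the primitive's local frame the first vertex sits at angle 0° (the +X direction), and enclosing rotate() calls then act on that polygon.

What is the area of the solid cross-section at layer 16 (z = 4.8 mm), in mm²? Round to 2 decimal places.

At z = 4.8 mm: the cylinder: section is a regular 8-gon, circumradius r=6 (area = (8/2)·6.000²·sin(360°/8) = 101.82 mm²); the cube at (1.5, 9.5) (footprint 28.5×26) is included at this height (area 741.00 mm²); the 16×7 cube at (0.5, 14.5) contributes its full rectangle (area 112.00 mm²); Subtracting the remaining from the first: starting from the r=6 cylinder (101.82 mm²), the 28.5×26 cube at (1.5, 9.5) misses the remaining region (no effect); the 16×7 cube at (0.5, 14.5) misses the remaining region (no effect) — area = 101.82 mm²; (rotated 60° about Z; rotation is an isometry so areas/perimeters/island counts are preserved). Overall, the cross-section is a single solid region. Net area = 101.82 mm².

101.82 mm²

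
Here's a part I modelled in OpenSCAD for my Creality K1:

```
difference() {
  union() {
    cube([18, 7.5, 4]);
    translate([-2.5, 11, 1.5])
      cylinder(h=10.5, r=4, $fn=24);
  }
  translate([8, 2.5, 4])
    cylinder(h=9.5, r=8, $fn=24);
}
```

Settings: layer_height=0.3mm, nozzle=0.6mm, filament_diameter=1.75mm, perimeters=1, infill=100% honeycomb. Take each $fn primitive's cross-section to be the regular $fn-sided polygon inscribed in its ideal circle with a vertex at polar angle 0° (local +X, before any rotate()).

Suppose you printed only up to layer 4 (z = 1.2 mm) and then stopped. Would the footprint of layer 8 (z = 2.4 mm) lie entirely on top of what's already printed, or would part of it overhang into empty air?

Compare the two slices. At z = 1.2: the cube is present — its section is the full 18×7.5 rectangle (area 135.00 mm²); the cylinder at (-2.5, 11) is not intersected at this z (z outside [1.5, 12]); Merging all regions: only the 18×7.5 cube is present, so the union is just that shape — area = 135.00 mm²; the cylinder at (8, 2.5) is absent (z outside [4, 13.5]); Taking the first minus the rest: none of the subtracted shapes is present at this height, so that combined region is unchanged — area = 135.00 mm². At z = 2.4: the cube (footprint 18×7.5) is included at this height (area 135.00 mm²); the r=4 cylinder at (-2.5, 11) contributes a regular 24-gon of circumradius 4 (area = (24/2)·4.000²·sin(360°/24) = 49.69 mm²); Merging all regions: the 2 present regions are separate (no shared area or edge), so areas and boundary lengths simply add and each stays a separate island — area = 184.69 mm²; the cylinder at (8, 2.5) is absent (z outside [4, 13.5]); Subtracting the remaining from the first: none of the subtracted shapes is present at this height, so the result so far is unchanged — area = 184.69 mm². Checking containment: at z = 2.4 the cross-section extends beyond the z = 1.2 cross-section by about 49.69 mm².

part overhangs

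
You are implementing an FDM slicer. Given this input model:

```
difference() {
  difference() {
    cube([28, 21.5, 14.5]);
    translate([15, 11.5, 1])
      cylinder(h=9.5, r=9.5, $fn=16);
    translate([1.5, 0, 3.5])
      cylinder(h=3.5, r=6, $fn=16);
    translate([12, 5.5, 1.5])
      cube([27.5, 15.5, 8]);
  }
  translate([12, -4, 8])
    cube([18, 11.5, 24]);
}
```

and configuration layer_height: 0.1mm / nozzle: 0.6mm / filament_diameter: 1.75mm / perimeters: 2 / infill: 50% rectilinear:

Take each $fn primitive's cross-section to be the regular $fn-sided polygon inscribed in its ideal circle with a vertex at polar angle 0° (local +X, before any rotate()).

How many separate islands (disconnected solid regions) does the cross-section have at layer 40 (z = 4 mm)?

1

At z = 4 mm: the 28×21.5 cube contributes its full rectangle; the r=9.5 cylinder at (15, 11.5) gives a regular 16-gon of circumradius 9.5 (constant along its height); the r=6 cylinder at (1.5, 0) contributes a regular 16-gon of circumradius 6; the cube at (12, 5.5) (footprint 27.5×15.5) is included at this height; After the difference (first − rest): starting from the 28×21.5 cube, the r=9.5 cylinder at (15, 11.5) lies wholly inside it (removes its full 276.30 mm² and its 59.31 mm outline becomes a hole wall); the r=6 cylinder at (1.5, 0) partially overlaps it — only the 36.33 mm² overlap (of its 110.21 mm²) is removed, clipping the outline; the 27.5×15.5 cube at (12, 5.5) partially overlaps it — only the 81.21 mm² overlap (of its 426.25 mm²) is removed, clipping the outline — 1 connected region; the cube at (12, -4) is not intersected at this z (z outside [8, 32]); Taking the first minus the rest: none of the subtracted shapes is present at this height, so that combined region is unchanged — 1 connected region. Overall, the cross-section is a single solid region. Island count = 1.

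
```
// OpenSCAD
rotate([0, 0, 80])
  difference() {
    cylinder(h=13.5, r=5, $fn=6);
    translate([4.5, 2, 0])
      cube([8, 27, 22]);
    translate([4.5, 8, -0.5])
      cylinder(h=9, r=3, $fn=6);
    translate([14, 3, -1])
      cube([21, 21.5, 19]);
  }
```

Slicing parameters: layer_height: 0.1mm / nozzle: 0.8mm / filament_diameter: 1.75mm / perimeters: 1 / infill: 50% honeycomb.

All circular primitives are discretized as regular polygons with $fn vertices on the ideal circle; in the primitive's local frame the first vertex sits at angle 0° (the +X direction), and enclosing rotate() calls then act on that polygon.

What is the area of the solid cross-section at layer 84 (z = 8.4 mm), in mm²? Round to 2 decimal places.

At z = 8.4 mm: the r=5 cylinder contributes a regular 6-gon of circumradius 5 (area = (6/2)·5.000²·sin(360°/6) = 64.95 mm²); the 8×27 cube at (4.5, 2) contributes its full rectangle (area 216.00 mm²); the r=3 cylinder at (4.5, 8) gives a regular 6-gon of circumradius 3 (constant along its height) (area = (6/2)·3.000²·sin(360°/6) = 23.38 mm²); the 21×21.5 cube at (14, 3) contributes its full rectangle (area 451.50 mm²); After the difference (first − rest): starting from the r=5 cylinder (64.95 mm²), the 8×27 cube at (4.5, 2) misses the remaining region (no effect); the r=3 cylinder at (4.5, 8) misses the remaining region (no effect); the 21×21.5 cube at (14, 3) misses the remaining region (no effect) — area = 64.95 mm²; (whole slice rotated 80° about Z — lengths, areas and connectivity unchanged). Overall, the cross-section is a single solid region. Net area = 64.95 mm².

64.95 mm²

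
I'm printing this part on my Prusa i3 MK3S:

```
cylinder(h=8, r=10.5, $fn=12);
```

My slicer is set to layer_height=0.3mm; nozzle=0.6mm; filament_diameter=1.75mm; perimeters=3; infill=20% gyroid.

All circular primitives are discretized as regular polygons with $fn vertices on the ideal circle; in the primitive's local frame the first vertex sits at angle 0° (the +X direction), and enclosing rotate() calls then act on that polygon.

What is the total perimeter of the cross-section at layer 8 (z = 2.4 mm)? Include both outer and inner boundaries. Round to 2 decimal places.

At z = 2.4 mm: the r=10.5 cylinder contributes a regular 12-gon of circumradius 10.5 (perimeter = 2·12·10.500·sin(180°/12) = 65.22 mm). Overall, the cross-section is a single solid region. Total boundary length (outer) = 65.22 mm.

65.22 mm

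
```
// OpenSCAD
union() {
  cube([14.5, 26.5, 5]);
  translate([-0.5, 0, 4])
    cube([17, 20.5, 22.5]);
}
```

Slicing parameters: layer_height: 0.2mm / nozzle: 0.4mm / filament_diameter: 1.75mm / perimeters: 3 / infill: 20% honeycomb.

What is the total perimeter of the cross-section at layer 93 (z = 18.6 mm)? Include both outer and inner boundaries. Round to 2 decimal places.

At z = 18.6 mm: the cube is not intersected at this z (z outside [0, 5]); the cube at (-0.5, 0) is present — its section is the full 17×20.5 rectangle (perimeter 75.00 mm); Taking the union: only the 17×20.5 cube at (-0.5, 0) is present, so the union is just that shape — boundary = 75.00 mm. Overall, the cross-section is a single solid region. Total boundary length (outer) = 75.00 mm.

75.00 mm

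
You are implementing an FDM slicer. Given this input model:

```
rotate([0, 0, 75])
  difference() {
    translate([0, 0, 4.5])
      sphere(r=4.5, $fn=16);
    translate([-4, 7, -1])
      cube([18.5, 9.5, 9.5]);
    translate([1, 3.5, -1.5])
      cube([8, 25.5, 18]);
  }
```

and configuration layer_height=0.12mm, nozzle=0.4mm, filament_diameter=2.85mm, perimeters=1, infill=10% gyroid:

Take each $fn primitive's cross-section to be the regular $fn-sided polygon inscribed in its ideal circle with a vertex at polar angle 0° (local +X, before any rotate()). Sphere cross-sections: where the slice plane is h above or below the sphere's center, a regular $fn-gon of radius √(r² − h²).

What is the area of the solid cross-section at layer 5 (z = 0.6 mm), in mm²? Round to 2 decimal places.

At z = 0.6 mm: the r=4.5 sphere slices to a regular 16-gon of circumradius 2.245 (√(r²−h²) with h=3.9 from center) (area = (16/2)·2.245²·sin(360°/16) = 15.43 mm²); the cube at (-4, 7) is present — its section is the full 18.5×9.5 rectangle (area 175.75 mm²); the 8×25.5 cube at (1, 3.5) contributes its full rectangle (area 204.00 mm²); After the difference (first − rest): starting from the r=4.5 sphere (15.43 mm²), the 18.5×9.5 cube at (-4, 7) misses the remaining region (no effect); the 8×25.5 cube at (1, 3.5) misses the remaining region (no effect) — area = 15.43 mm²; (whole slice rotated 75° about Z — lengths, areas and connectivity unchanged). Overall, the cross-section is a single solid region. Net area = 15.43 mm².

15.43 mm²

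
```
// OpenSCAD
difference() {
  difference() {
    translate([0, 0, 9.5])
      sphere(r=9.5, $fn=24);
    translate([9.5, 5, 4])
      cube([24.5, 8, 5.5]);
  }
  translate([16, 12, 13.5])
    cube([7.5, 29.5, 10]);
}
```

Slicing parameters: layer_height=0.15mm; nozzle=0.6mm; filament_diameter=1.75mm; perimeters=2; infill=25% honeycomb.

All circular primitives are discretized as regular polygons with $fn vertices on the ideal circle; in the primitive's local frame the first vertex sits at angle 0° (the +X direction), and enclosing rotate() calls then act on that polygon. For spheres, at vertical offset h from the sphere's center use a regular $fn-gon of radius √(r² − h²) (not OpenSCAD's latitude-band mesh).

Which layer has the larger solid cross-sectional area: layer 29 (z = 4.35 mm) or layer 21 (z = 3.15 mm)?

Layer 29 (z = 4.35): the r=9.5 sphere slices to a regular 24-gon of circumradius 7.983 (√(r²−h²) with h=5.15 from center) (area = (24/2)·7.983²·sin(360°/24) = 197.93 mm²); the cube at (9.5, 5) is present — its section is the full 24.5×8 rectangle (area 196.00 mm²); Subtracting the remaining from the first: starting from the r=9.5 sphere (197.93 mm²), the 24.5×8 cube at (9.5, 5) misses the remaining region (no effect) — area = 197.93 mm²; the cube at (16, 12) is not intersected at this z (z outside [13.5, 23.5]); Subtracting the remaining from the first: none of the subtracted shapes is present at this height, so that combined region is unchanged — area = 197.93 mm². So its area = 197.93 mm². Layer 21 (z = 3.15): the sphere: section is a regular 24-gon, circumradius = √(r²−h²) = √(9.5²−6.35²) = 7.066 (area = (24/2)·7.066²·sin(360°/24) = 155.07 mm²); the cube at (9.5, 5) is not intersected at this z (z outside [4, 9.5]); Subtracting the remaining from the first: none of the subtracted shapes is present at this height, so the r=9.5 sphere is unchanged — area = 155.07 mm²; the cube at (16, 12) is not intersected at this z (z outside [13.5, 23.5]); Taking the first minus the rest: none of the subtracted shapes is present at this height, so the result so far is unchanged — area = 155.07 mm². So its area = 155.07 mm². Layer 29 is larger (197.93 vs 155.07 mm²).

layer 29 (z = 4.35 mm)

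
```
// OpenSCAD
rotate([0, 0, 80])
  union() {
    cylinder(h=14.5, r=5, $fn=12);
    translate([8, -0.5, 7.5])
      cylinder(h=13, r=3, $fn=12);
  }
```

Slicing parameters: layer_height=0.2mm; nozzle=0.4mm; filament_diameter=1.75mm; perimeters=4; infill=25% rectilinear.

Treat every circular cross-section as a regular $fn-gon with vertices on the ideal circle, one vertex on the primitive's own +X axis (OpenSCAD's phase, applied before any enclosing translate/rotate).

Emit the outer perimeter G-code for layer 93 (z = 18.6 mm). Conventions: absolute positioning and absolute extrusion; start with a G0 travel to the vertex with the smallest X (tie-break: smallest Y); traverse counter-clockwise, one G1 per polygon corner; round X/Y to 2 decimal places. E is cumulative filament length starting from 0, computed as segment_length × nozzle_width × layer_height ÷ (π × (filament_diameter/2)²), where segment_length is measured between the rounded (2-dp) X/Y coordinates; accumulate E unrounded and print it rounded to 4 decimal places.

At z = 18.6 mm: the cylinder is absent (z outside [0, 14.5]); the r=3 cylinder at (8, -0.5) contributes a regular 12-gon of circumradius 3; Combining (union): only the r=3 cylinder at (8, -0.5) is present, so the union is just that shape — 1 connected region; (whole slice rotated 80° about Z — lengths, areas and connectivity unchanged). The outline is a single polygon with 12 vertices. Extrusion per mm of travel: 0.4 × 0.2 / (π × 0.875²) = 0.033260. Accumulating E over each segment gives final E = 0.6200.

G0 X-1.07 Y8.31 Z18.60
G1 X-0.94 Y6.77 E0.0514
G1 X-0.05 Y5.49 E0.1033
G1 X1.36 Y4.84 E0.1549
G1 X2.91 Y4.97 E0.2066
G1 X4.18 Y5.86 E0.2582
G1 X4.84 Y7.27 E0.3100
G1 X4.70 Y8.82 E0.3618
G1 X3.81 Y10.09 E0.4133
G1 X2.40 Y10.75 E0.4651
G1 X0.86 Y10.61 E0.5165
G1 X-0.42 Y9.72 E0.5684
G1 X-1.07 Y8.31 E0.6200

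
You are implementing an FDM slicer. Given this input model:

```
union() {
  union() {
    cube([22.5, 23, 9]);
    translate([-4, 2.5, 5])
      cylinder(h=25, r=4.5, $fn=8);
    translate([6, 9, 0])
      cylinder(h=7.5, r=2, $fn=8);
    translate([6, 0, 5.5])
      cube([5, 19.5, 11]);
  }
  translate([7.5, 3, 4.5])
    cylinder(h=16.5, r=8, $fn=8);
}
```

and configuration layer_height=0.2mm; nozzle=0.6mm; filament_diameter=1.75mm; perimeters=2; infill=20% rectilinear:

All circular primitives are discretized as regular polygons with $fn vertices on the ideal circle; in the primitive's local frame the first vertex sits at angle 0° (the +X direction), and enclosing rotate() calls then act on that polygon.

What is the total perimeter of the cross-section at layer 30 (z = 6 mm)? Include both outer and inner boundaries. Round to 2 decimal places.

At z = 6 mm: the 22.5×23 cube contributes its full rectangle (perimeter 91.00 mm); the cylinder at (-4, 2.5): section is a regular 8-gon, circumradius r=4.5 (perimeter = 2·8·4.500·sin(180°/8) = 27.55 mm); the r=2 cylinder at (6, 9) gives a regular 8-gon of circumradius 2 (constant along its height) (perimeter = 2·8·2.000·sin(180°/8) = 12.25 mm); the cube at (6, 0) (footprint 5×19.5) is included at this height (perimeter 49.00 mm); Merging all regions: the regions partially overlap (shared area 109.42 mm²), so the edge portions inside another operand are dropped and the merged outline is re-measured after clipping — boundary = 113.53 mm; the cylinder at (7.5, 3): section is a regular 8-gon, circumradius r=8 (perimeter = 2·8·8.000·sin(180°/8) = 48.98 mm); Taking the union: the regions partially overlap (shared area 134.76 mm²), so the edge portions inside another operand are dropped and the merged outline is re-measured after clipping — boundary = 117.51 mm. Overall, the cross-section is a single solid region. Total boundary length (outer) = 117.51 mm.

117.51 mm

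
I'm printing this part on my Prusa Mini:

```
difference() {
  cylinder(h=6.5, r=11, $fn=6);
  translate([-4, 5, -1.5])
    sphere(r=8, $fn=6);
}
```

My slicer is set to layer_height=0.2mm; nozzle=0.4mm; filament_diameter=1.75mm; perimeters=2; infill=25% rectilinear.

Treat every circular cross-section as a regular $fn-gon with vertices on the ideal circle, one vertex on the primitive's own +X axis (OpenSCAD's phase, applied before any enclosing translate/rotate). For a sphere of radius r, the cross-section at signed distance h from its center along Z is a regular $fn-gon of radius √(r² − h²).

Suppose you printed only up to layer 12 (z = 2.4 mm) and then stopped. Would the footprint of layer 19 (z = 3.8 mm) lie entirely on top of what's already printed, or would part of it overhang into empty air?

part overhangs

Compare the two slices. At z = 2.4: the r=11 cylinder gives a regular 6-gon of circumradius 11 (constant along its height) (area = (6/2)·11.000²·sin(360°/6) = 314.37 mm²); the sphere at (-4, 5): section is a regular 6-gon, circumradius = √(r²−h²) = √(8²−3.9²) = 6.985 (area = (6/2)·6.985²·sin(360°/6) = 126.76 mm²); Taking the first minus the rest: starting from the r=11 cylinder (314.37 mm²), the r=8 sphere at (-4, 5) partially overlaps it — only the 98.21 mm² overlap (of its 126.76 mm²) is removed, clipping the outline — area = 216.15 mm². At z = 3.8: the r=11 cylinder contributes a regular 6-gon of circumradius 11 (area = (6/2)·11.000²·sin(360°/6) = 314.37 mm²); the sphere at (-4, 5): section is a regular 6-gon, circumradius = √(r²−h²) = √(8²−5.3²) = 5.992 (area = (6/2)·5.992²·sin(360°/6) = 93.30 mm²); Subtracting the remaining from the first: starting from the r=11 cylinder (314.37 mm²), the r=8 sphere at (-4, 5) partially overlaps it — only the 79.03 mm² overlap (of its 93.30 mm²) is removed, clipping the outline — area = 235.33 mm². Checking containment: at z = 3.8 the cross-section extends beyond the z = 2.4 cross-section by about 19.18 mm².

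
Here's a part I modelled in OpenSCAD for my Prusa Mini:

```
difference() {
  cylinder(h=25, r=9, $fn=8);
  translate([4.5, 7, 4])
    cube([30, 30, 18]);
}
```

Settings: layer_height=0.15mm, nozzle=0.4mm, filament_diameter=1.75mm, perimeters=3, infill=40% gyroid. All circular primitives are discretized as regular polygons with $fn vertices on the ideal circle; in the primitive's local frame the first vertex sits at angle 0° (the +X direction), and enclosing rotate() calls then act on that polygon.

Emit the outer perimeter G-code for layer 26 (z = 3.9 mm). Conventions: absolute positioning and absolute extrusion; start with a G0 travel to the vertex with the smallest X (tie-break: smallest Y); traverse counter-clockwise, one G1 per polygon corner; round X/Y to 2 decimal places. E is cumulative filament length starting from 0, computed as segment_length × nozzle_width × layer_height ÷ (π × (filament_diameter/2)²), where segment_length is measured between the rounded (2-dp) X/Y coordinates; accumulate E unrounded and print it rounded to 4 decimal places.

At z = 3.9 mm: the cylinder: section is a regular 8-gon, circumradius r=9; the cube at (4.5, 7) does not reach this height (z outside [4, 22]); Subtracting the remaining from the first: none of the subtracted shapes is present at this height, so the r=9 cylinder is unchanged — 1 connected region. The outline is a single polygon with 8 vertices. Extrusion per mm of travel: 0.4 × 0.15 / (π × 0.875²) = 0.024945. Accumulating E over each segment gives final E = 1.3742.

G0 X-9.00 Y0.00 Z3.90
G1 X-6.36 Y-6.36 E0.1718
G1 X0.00 Y-9.00 E0.3436
G1 X6.36 Y-6.36 E0.5153
G1 X9.00 Y0.00 E0.6871
G1 X6.36 Y6.36 E0.8589
G1 X0.00 Y9.00 E1.0307
G1 X-6.36 Y6.36 E1.2024
G1 X-9.00 Y0.00 E1.3742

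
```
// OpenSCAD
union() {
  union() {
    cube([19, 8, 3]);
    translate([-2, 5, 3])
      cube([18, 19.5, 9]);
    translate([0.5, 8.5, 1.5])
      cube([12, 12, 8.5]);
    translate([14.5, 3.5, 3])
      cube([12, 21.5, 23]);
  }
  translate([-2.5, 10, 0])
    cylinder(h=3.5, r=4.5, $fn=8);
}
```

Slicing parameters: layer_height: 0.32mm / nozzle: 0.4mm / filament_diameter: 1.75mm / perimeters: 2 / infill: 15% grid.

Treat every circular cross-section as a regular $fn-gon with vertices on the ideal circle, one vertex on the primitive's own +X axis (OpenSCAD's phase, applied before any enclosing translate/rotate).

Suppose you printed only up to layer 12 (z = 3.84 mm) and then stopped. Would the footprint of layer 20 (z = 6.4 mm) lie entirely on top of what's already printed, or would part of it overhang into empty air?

Compare the two slices. At z = 3.84: the cube is not intersected at this z (z outside [0, 3]); the cube at (-2, 5) is present — its section is the full 18×19.5 rectangle (area 351.00 mm²); the cube at (0.5, 8.5) (footprint 12×12) is included at this height (area 144.00 mm²); the 12×21.5 cube at (14.5, 3.5) contributes its full rectangle (area 258.00 mm²); Merging all regions: the regions partially overlap — summed areas 753.00 mm² minus the doubly-counted overlap 173.25 mm² gives 579.75 mm² — area = 579.75 mm²; the cylinder at (-2.5, 10) is not intersected at this z (z outside [0, 3.5]); Merging all regions: only the result so far is present, so the union is just that shape — area = 579.75 mm². At z = 6.4: the cube is absent (z outside [0, 3]); the cube at (-2, 5) is present — its section is the full 18×19.5 rectangle (area 351.00 mm²); the cube at (0.5, 8.5) is present — its section is the full 12×12 rectangle (area 144.00 mm²); the cube at (14.5, 3.5) is present — its section is the full 12×21.5 rectangle (area 258.00 mm²); Combining (union): the regions partially overlap — summed areas 753.00 mm² minus the doubly-counted overlap 173.25 mm² gives 579.75 mm² — area = 579.75 mm²; the cylinder at (-2.5, 10) is not intersected at this z (z outside [0, 3.5]); Taking the union: only that combined region is present, so the union is just that shape — area = 579.75 mm². Checking containment: the cross-section at z = 6.4 is a subset of the cross-section at z = 3.84.

entirely on top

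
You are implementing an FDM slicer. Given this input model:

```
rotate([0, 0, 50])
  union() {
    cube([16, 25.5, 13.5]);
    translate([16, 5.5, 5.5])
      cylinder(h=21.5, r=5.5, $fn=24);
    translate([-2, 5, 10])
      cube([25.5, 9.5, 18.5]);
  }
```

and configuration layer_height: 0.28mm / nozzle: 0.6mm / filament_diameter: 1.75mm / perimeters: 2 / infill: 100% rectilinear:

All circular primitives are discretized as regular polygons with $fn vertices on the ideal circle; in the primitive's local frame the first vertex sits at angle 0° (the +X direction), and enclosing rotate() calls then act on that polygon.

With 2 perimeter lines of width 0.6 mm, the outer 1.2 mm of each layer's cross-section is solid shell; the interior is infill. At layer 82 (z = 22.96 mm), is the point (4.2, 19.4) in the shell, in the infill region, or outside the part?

At z = 22.96 mm: the cube does not reach this height (z outside [0, 13.5]); the r=5.5 cylinder at (16, 5.5) contributes a regular 24-gon of circumradius 5.5; the cube at (-2, 5) (footprint 25.5×9.5) is included at this height; Combining (union): the regions partially overlap (shared area 52.44 mm²), so overlapping operands fuse into one piece — 1 connected region; (whole slice rotated 50° about Z — lengths, areas and connectivity unchanged). Overall, the cross-section is a single solid region. Undo the 50° rotation: the query point maps to (17.561, 9.253) in the un-rotated model frame. The nearest boundary edge runs (-2.00, 14.50)→(23.50, 14.50); distance from the point to it = 5.25 mm. The point is inside the cross-section and 5.25 mm from the nearest boundary — more than the 1.2 mm shell width (2 × 0.6), so it's in the infill interior.

infill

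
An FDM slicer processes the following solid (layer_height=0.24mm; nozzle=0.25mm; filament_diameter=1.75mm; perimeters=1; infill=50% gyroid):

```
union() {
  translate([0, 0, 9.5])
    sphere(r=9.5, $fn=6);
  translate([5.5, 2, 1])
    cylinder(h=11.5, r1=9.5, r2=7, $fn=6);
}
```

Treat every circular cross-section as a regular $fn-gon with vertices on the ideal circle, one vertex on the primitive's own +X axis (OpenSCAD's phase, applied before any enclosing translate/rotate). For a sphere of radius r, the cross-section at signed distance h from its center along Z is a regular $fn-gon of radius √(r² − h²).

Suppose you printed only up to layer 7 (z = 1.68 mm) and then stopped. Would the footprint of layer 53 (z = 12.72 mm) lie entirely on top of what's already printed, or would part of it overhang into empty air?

Compare the two slices. At z = 1.68: the r=9.5 sphere contributes a regular 6-gon of circumradius √(9.5²−7.82²) = 5.394 (area = (6/2)·5.394²·sin(360°/6) = 75.60 mm²); the cone at (5.5, 2) contributes a regular 6-gon of circumradius 9.352 (interpolated between r1=9.5 and r2=7 at t=0.059) (area = (6/2)·9.352²·sin(360°/6) = 227.24 mm²); Taking the union: the regions partially overlap — summed areas 302.83 mm² minus the doubly-counted overlap 58.88 mm² gives 243.95 mm² — area = 243.95 mm². At z = 12.72: the sphere: section is a regular 6-gon, circumradius = √(r²−h²) = √(9.5²−3.22²) = 8.938 (area = (6/2)·8.938²·sin(360°/6) = 207.54 mm²); the cone at (5.5, 2) does not reach this height (z outside [1, 12.5]); Taking the union: only the r=9.5 sphere is present, so the union is just that shape — area = 207.54 mm². Checking containment: at z = 12.72 the cross-section extends beyond the z = 1.68 cross-section by about 70.30 mm².

part overhangs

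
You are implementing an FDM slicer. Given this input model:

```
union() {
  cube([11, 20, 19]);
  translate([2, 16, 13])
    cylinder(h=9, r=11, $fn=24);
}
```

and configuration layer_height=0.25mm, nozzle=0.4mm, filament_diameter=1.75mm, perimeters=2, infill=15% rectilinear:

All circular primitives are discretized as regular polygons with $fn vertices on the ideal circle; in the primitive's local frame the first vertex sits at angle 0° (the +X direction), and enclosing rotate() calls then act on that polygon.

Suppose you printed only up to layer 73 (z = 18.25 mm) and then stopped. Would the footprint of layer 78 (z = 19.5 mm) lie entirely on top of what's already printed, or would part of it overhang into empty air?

Compare the two slices. At z = 18.25: the 11×20 cube contributes its full rectangle (area 220.00 mm²); the cylinder at (2, 16): section is a regular 24-gon, circumradius r=11 (area = (24/2)·11.000²·sin(360°/24) = 375.81 mm²); Taking the union: the regions partially overlap — summed areas 595.81 mm² minus the doubly-counted overlap 151.49 mm² gives 444.31 mm² — area = 444.31 mm². At z = 19.5: the cube is absent (z outside [0, 19]); the cylinder at (2, 16): section is a regular 24-gon, circumradius r=11 (area = (24/2)·11.000²·sin(360°/24) = 375.81 mm²); Combining (union): only the r=11 cylinder at (2, 16) is present, so the union is just that shape — area = 375.81 mm². Checking containment: the cross-section at z = 19.5 is a subset of the cross-section at z = 18.25.

entirely on top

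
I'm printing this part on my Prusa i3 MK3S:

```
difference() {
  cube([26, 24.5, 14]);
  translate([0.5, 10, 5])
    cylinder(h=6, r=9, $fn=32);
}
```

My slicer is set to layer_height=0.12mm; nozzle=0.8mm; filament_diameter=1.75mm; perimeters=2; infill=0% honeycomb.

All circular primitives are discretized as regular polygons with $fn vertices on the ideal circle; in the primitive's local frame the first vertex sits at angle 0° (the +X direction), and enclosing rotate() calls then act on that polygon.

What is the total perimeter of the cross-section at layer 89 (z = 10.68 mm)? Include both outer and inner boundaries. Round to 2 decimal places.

112.33 mm

At z = 10.68 mm: the 26×24.5 cube contributes its full rectangle (perimeter 101.00 mm); the r=9 cylinder at (0.5, 10) gives a regular 32-gon of circumradius 9 (constant along its height) (perimeter = 2·32·9.000·sin(180°/32) = 56.46 mm); Subtracting the remaining from the first: starting from the 26×24.5 cube, the r=9 cylinder at (0.5, 10) partially overlaps it — only the 135.39 mm² overlap (of its 252.84 mm²) is removed, clipping the outline — boundary = 112.33 mm. Overall, the cross-section is a single solid region. Total boundary length (outer) = 112.33 mm.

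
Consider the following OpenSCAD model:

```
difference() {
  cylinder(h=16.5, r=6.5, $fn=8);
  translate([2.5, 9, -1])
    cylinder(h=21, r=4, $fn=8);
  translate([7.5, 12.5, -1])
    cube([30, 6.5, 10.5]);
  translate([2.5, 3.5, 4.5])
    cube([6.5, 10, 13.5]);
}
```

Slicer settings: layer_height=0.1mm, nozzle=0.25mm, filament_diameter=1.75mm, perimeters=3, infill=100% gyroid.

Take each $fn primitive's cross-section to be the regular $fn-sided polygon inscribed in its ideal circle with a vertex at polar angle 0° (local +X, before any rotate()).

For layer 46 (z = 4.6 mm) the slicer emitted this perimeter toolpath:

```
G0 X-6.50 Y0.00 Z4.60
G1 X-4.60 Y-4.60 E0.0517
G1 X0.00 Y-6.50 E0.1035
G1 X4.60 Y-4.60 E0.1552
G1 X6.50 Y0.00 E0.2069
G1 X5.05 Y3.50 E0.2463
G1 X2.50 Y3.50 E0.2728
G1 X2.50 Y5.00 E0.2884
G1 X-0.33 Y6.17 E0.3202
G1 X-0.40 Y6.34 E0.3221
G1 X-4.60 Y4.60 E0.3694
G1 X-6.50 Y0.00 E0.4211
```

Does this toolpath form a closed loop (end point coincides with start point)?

Start point (G0): (-6.50, 0.00). End point (last G1): the path returns to the start — closed.

yes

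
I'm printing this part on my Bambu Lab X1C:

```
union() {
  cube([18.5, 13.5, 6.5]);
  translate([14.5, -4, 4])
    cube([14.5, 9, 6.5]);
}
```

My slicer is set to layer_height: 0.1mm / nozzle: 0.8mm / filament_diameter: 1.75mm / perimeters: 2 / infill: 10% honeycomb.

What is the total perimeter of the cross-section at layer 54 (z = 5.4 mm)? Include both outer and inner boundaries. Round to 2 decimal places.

93.00 mm

At z = 5.4 mm: the 18.5×13.5 cube contributes its full rectangle (perimeter 64.00 mm); the cube at (14.5, -4) is present — its section is the full 14.5×9 rectangle (perimeter 47.00 mm); Taking the union: the regions partially overlap (shared area 20.00 mm²), so the edge portions inside another operand are dropped and the merged outline is re-measured after clipping — boundary = 93.00 mm. Overall, the cross-section is a single solid region. Total boundary length (outer) = 93.00 mm.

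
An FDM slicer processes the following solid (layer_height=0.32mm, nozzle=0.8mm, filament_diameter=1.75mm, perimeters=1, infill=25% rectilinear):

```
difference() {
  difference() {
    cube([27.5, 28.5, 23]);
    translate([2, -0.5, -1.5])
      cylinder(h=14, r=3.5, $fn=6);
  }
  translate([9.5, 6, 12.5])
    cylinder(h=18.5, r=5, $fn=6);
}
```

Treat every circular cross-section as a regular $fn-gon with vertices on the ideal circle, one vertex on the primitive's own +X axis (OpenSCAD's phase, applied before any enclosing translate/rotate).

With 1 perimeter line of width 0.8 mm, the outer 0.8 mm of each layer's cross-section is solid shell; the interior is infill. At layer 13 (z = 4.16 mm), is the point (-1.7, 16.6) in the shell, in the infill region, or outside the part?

At z = 4.16 mm: the cube (footprint 27.5×28.5) is included at this height; the r=3.5 cylinder at (2, -0.5) contributes a regular 6-gon of circumradius 3.5; Subtracting the remaining from the first: starting from the 27.5×28.5 cube, the r=3.5 cylinder at (2, -0.5) partially overlaps it — only the 11.29 mm² overlap (of its 31.83 mm²) is removed, clipping the outline — 1 connected region; the cylinder at (9.5, 6) is not intersected at this z (z outside [12.5, 31]); After the difference (first − rest): none of the subtracted shapes is present at this height, so that combined region is unchanged — 1 connected region. Overall, the cross-section is a single solid region. The nearest boundary edge runs (0.00, 2.10)→(0.00, 28.50); distance from the point to it = 1.70 mm. The point is not inside any of the regions above, so it lies outside the cross-section (1.70 mm from the nearest boundary).

outside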